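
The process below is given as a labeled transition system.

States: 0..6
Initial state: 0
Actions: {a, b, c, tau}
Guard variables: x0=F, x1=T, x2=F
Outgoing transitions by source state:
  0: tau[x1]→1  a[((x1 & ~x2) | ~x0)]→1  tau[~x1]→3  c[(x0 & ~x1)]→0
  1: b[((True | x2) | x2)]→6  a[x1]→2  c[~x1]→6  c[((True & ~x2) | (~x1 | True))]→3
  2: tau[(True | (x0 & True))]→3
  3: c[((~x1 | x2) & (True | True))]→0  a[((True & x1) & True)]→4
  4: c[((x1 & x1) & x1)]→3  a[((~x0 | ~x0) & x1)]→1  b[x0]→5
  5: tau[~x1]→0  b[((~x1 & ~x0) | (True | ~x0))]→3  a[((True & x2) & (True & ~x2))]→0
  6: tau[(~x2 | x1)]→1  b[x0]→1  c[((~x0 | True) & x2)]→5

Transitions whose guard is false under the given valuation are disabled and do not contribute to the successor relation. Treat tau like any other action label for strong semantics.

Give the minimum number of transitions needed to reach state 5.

Layered search for 5:
  L0 = {0}
  L1 = {1}
  L2 = {2,3,6}
  L3 = {4}
5 never appears.

Answer: UNREACHABLE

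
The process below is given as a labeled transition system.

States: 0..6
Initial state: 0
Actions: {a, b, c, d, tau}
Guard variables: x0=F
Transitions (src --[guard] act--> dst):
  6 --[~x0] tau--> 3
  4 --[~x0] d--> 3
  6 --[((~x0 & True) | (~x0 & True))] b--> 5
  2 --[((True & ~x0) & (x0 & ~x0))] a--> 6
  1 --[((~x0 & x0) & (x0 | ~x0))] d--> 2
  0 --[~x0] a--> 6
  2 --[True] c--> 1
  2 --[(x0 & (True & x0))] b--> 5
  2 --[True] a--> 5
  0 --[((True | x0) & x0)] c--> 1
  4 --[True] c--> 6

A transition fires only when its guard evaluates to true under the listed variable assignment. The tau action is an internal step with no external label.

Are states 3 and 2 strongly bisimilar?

Answer: NOT BISIMILAR

Working:
Compute ~ classes (split until stable):
  π0 = {{0,1,2,3,4,5,6}}
  π1 = {{0},{1,3,5},{2},{4},{6}}
stable after 2 split(s): 5 block(s)
3∈{1,3,5}, 2∈{2}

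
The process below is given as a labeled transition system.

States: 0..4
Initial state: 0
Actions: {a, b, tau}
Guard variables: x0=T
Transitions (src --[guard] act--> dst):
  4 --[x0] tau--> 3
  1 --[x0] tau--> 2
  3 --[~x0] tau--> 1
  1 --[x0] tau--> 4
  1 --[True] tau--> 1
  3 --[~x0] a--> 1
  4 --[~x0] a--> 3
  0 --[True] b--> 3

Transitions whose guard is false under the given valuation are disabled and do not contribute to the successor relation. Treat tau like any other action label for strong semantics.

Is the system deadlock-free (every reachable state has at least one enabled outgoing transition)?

R = {0,3}
  0: b→3  [deg 1]
  3: ∅  [STUCK]
witness 3: b

Answer: DEADLOCK at state 3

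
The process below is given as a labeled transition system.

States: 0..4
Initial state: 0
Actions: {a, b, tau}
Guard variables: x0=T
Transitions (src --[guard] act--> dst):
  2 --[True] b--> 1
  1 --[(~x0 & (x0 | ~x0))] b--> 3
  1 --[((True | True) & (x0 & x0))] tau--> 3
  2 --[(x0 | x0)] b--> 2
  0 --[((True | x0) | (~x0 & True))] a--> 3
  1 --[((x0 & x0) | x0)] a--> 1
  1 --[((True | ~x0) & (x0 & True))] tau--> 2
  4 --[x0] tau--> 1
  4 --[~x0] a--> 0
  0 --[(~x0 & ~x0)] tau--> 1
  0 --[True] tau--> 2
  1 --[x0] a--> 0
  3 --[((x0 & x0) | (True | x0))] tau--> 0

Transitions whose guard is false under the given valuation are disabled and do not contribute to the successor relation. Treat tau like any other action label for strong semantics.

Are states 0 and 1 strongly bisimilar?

Refine partition for ~:
  P[0] = {{0,1,2,3,4}}
  P[1] = {{0,1},{2},{3,4}}
  P[2] = {{0},{1},{2},{3,4}}
  P[3] = {{0},{1},{2},{3},{4}}
5 equivalence class(es) (converged in 4)
class of 0: {0}; class of 1: {1}

Answer: NOT BISIMILAR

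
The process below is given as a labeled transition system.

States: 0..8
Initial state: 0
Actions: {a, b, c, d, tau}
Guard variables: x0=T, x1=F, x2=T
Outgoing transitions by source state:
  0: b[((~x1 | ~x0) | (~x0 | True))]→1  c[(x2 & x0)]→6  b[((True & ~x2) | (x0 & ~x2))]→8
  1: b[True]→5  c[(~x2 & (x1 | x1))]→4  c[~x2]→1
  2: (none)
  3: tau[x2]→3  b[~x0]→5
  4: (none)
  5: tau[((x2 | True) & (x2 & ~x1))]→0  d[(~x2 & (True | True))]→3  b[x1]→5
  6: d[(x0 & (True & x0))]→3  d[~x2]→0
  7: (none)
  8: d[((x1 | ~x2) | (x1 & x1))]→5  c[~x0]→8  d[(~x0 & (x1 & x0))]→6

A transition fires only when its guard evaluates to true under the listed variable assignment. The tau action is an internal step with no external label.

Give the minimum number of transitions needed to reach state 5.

Breadth-first toward 5:
  Layer 0: {0}
  Layer 1: {1,6}
  Layer 2: {3,5}
depth(5)=2, e.g. b·b

Answer: 2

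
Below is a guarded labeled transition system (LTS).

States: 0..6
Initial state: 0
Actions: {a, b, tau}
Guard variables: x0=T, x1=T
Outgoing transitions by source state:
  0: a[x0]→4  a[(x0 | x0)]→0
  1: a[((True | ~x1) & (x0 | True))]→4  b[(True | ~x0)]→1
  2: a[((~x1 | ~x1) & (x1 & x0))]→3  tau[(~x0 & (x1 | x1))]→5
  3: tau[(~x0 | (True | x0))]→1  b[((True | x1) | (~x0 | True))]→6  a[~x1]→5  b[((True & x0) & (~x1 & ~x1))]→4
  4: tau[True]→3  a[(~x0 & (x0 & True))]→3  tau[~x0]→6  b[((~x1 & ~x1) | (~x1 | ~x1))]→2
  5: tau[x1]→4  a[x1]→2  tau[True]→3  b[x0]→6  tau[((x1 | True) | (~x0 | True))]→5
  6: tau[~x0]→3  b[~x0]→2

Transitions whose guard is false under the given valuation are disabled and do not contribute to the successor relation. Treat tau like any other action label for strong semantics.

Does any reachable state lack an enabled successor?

R = {0,1,3,4,6}
  0: a→0  a→4  [2 out]
  1: a→4  b→1  [2 out]
  3: b→6  tau→1  [2 out]
  4: tau→3  [1 out]
  6: ∅  [no exit]
witness 6: a·tau·b

Answer: DEADLOCK at state 6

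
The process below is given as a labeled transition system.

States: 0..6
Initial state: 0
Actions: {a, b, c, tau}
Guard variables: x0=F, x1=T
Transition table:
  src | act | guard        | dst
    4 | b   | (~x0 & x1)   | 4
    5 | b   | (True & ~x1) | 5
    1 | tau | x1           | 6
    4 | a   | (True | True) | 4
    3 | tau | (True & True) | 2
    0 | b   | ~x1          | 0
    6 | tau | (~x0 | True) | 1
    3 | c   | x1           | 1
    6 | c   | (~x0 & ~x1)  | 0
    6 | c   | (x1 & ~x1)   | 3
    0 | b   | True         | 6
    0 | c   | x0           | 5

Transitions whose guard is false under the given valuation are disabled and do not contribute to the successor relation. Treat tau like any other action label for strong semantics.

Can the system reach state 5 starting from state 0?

Answer: UNREACHABLE

Analysis:
Guard filter leaves 7 enabled edge(s).
depth 0: {0}
depth 1: {6}  total {0,6}
depth 2: {1}  total {0,1,6}
R = {0,1,6}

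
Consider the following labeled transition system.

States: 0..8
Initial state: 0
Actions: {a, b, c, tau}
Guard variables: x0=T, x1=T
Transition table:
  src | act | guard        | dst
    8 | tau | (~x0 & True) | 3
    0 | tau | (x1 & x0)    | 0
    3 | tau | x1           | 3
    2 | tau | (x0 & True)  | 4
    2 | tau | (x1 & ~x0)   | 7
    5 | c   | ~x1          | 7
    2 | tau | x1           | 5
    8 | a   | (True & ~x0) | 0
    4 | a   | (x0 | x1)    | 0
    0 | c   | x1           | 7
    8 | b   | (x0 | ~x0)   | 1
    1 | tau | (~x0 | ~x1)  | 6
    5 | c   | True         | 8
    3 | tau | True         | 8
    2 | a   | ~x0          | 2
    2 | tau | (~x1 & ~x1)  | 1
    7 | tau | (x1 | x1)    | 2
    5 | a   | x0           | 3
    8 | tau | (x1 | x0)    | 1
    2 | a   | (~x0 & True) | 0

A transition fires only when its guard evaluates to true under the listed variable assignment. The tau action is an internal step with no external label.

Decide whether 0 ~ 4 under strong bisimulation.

Answer: NOT BISIMILAR

Trace:
Bisimulation quotient by refinement:
  π0 = {{0,1,2,3,4,5,6,7,8}}
  π1 = {{0},{1,6},{2,3,7},{4},{5},{8}}
  π2 = {{0},{1,6},{2},{3},{4},{5},{7},{8}}
stable after 3 split(s): 8 block(s)
[0]={0}  [4]={4}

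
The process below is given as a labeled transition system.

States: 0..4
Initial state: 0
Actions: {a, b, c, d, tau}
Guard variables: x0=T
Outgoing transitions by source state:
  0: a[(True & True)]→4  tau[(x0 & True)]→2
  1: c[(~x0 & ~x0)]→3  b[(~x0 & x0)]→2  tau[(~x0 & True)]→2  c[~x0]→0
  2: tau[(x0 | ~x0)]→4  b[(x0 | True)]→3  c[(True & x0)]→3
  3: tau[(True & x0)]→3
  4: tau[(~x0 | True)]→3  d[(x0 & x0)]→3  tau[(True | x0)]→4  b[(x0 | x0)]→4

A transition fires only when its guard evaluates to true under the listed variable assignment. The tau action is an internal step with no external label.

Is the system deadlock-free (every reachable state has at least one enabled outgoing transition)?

Answer: DEADLOCK-FREE

Working:
Reachable = {0,2,3,4}
  0: a→4  tau→2  [2 out]
  2: b→3  c→3  tau→4  [3 out]
  3: tau→3  [1 out]
  4: b→4  d→3  tau→3  tau→4  [4 out]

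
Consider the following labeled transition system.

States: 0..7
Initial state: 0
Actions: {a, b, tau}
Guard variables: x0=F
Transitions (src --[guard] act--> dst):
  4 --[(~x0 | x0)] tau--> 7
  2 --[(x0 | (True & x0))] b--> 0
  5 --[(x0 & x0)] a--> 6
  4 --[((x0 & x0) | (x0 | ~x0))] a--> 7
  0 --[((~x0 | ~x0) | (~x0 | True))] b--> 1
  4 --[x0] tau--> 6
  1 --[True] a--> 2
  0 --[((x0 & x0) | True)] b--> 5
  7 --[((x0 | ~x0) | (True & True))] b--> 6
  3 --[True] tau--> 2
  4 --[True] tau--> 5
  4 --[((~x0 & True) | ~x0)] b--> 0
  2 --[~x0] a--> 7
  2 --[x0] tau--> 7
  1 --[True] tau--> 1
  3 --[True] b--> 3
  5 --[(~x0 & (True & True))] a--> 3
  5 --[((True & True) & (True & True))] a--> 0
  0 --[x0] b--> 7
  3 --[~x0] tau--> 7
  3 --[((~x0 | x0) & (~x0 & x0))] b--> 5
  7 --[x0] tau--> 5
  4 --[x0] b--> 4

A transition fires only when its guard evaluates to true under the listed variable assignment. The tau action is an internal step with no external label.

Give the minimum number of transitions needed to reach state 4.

Breadth-first toward 4:
  depth 0: {0}
  depth 1: {1,5}
  depth 2: {2,3}
  depth 3: {7}
  depth 4: {6}
4 never appears.

Answer: UNREACHABLE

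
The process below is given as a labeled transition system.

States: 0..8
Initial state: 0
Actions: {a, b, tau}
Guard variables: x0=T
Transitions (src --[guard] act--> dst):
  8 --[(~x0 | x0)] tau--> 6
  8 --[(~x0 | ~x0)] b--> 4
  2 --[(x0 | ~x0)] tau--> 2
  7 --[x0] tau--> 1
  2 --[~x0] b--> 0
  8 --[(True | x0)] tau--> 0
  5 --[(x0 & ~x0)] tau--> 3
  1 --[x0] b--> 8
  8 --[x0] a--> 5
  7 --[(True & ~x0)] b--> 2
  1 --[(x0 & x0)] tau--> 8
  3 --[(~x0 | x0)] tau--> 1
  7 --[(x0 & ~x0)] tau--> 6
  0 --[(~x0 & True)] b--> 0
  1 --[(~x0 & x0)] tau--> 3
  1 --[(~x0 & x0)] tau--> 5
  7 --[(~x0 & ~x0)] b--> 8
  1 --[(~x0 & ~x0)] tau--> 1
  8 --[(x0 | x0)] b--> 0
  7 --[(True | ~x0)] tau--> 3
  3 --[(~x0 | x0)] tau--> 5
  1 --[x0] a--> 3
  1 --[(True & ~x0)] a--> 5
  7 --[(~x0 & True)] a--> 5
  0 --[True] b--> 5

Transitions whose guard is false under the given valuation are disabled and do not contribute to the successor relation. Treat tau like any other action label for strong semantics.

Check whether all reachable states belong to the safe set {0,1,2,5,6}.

Inv-set: {0,1,2,5,6}
Reach set: {0,5}
  0: safe
  5: safe

Answer: INVARIANT HOLDS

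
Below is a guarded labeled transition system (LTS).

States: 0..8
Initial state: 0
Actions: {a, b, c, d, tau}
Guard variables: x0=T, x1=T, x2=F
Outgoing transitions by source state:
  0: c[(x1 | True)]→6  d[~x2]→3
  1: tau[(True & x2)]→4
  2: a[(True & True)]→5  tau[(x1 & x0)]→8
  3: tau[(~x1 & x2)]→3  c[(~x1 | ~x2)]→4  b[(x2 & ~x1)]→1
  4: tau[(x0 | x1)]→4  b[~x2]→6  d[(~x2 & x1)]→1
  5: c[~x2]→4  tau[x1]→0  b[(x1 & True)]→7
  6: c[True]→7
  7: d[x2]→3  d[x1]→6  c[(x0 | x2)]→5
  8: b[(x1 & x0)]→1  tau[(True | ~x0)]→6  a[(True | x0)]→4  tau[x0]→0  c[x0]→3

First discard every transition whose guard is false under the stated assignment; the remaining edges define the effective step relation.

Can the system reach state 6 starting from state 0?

After dropping false guards: 19 live edges.
L0 = {0}
L1 = {3,6}  cumulative {0,3,6}
L2 = {4,7}  cumulative {0,3,4,6,7}
L3 = {1,5}  cumulative {0,1,3,4,5,6,7}
Reach set: {0,1,3,4,5,6,7}
witness 6: c

Answer: REACHABLE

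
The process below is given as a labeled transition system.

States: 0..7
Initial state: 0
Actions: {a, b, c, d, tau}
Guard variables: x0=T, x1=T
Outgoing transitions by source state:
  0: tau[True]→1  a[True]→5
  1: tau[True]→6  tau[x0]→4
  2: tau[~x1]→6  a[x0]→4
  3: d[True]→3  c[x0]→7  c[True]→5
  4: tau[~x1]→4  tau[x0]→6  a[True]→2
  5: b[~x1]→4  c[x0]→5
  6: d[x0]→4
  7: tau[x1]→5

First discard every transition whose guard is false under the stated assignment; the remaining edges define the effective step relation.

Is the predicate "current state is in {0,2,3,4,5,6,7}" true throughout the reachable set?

Answer: INVARIANT VIOLATED at state 1

Trace:
Allowed set {0,2,3,4,5,6,7}
Reachable = {0,1,2,4,5,6}
  0: ok
  1: VIOLATES
  2: ok
  4: ok
  5: ok
  6: ok
reach 1 via tau — violates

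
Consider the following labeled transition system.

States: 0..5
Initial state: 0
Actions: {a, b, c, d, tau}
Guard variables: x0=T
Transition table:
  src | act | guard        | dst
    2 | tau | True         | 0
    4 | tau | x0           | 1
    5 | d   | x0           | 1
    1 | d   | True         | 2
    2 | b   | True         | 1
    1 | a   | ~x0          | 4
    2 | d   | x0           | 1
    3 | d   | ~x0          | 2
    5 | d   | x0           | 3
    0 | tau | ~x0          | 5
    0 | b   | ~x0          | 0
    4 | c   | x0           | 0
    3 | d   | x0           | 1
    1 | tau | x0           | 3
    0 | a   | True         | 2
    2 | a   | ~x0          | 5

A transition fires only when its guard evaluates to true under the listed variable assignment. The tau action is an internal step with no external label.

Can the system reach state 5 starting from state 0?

Answer: UNREACHABLE

Trace:
After dropping false guards: 11 live edges.
L0 = {0}
L1 = {2}  cumulative {0,2}
L2 = {1}  cumulative {0,1,2}
L3 = {3}  cumulative {0,1,2,3}
Reachable = {0,1,2,3}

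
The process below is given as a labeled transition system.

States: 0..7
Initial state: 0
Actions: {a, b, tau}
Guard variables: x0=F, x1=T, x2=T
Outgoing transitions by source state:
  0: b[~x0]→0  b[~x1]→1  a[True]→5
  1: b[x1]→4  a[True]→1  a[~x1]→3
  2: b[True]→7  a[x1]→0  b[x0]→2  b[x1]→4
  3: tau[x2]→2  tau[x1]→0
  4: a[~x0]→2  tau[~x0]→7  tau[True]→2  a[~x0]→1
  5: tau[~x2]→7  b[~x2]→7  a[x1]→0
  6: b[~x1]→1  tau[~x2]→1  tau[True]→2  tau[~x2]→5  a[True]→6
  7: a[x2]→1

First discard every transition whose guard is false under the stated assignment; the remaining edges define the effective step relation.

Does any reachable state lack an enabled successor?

Reach set: {0,5}
  0: a→5  b→0  [2 exit(s)]
  5: a→0  [1 exit(s)]

Answer: DEADLOCK-FREE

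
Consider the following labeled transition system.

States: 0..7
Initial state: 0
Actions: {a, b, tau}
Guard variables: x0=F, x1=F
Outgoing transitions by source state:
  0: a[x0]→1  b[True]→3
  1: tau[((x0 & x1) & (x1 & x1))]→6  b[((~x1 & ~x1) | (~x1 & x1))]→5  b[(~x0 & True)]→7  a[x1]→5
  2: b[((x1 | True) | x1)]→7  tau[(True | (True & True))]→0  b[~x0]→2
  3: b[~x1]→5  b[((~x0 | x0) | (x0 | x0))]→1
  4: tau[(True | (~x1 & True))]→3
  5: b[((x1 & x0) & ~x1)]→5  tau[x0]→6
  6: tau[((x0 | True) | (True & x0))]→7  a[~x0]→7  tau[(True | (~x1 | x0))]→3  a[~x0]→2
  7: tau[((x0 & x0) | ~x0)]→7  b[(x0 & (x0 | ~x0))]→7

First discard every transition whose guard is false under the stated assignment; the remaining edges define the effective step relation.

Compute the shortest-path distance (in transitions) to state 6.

Answer: UNREACHABLE

Trace:
Breadth-first toward 6:
  Layer 0: {0}
  Layer 1: {3}
  Layer 2: {1,5}
  Layer 3: {7}
6 never appears.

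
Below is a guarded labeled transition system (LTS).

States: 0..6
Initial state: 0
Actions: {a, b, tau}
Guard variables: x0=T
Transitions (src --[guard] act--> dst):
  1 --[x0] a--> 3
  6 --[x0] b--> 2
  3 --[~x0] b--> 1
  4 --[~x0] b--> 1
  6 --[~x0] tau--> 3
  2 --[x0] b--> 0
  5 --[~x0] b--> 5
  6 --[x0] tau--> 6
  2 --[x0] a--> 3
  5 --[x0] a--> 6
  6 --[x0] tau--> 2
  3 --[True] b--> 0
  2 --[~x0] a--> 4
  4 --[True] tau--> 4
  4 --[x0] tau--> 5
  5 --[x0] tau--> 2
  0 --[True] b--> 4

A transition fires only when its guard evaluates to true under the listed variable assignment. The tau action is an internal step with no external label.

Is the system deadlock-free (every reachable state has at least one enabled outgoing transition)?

Answer: DEADLOCK-FREE

Trace:
Reachable = {0,2,3,4,5,6}
  0: b→4  [1 out]
  2: a→3  b→0  [2 out]
  3: b→0  [1 out]
  4: tau→4  tau→5  [2 out]
  5: a→6  tau→2  [2 out]
  6: b→2  tau→2  tau→6  [3 out]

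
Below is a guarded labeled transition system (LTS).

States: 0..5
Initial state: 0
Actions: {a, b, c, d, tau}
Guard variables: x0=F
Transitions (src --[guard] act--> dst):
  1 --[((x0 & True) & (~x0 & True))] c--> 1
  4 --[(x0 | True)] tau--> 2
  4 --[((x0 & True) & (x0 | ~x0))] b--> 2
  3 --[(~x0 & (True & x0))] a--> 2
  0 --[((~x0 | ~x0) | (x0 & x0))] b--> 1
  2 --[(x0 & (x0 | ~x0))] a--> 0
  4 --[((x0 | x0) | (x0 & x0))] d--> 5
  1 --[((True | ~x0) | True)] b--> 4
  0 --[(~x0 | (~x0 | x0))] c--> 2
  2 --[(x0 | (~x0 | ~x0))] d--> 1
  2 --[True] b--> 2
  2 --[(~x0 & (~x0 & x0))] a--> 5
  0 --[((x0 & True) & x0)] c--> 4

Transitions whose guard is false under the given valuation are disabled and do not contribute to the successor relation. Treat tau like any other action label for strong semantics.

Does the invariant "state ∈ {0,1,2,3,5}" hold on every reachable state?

Answer: INVARIANT VIOLATED at state 4

Trace:
Inv-set: {0,1,2,3,5}
R = {0,1,2,4}
  0: safe
  1: safe
  2: safe
  4: VIOLATES
counterexample path to 4: b·b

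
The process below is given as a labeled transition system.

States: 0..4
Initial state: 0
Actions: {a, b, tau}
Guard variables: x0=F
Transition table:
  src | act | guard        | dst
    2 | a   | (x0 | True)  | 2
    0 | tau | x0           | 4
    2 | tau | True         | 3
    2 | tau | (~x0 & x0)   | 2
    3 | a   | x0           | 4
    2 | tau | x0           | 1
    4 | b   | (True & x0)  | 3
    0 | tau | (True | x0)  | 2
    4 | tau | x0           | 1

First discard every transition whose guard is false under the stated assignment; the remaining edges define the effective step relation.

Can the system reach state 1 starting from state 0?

Answer: UNREACHABLE

Analysis:
3 transition(s) survive guard evaluation.
L0 = {0}
L1 = {2}  total {0,2}
L2 = {3}  total {0,2,3}
R = {0,2,3}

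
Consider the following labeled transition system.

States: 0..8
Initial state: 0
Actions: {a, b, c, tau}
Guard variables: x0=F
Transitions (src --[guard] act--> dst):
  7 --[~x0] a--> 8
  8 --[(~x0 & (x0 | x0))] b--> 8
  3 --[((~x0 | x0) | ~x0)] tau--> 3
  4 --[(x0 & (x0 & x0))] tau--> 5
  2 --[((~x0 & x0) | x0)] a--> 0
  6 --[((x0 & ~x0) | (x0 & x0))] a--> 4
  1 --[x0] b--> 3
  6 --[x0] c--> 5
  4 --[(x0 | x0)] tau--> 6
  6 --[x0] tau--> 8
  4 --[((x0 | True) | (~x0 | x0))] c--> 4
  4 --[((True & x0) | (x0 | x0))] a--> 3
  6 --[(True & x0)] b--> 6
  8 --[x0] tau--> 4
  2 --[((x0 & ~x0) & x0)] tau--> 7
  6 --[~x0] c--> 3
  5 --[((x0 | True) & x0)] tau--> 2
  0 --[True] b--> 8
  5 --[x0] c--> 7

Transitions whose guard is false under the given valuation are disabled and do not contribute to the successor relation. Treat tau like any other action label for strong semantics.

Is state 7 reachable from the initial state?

After dropping false guards: 5 live edges.
L0 = {0}
L1 = {8}  total {0,8}
R = {0,8}

Answer: UNREACHABLE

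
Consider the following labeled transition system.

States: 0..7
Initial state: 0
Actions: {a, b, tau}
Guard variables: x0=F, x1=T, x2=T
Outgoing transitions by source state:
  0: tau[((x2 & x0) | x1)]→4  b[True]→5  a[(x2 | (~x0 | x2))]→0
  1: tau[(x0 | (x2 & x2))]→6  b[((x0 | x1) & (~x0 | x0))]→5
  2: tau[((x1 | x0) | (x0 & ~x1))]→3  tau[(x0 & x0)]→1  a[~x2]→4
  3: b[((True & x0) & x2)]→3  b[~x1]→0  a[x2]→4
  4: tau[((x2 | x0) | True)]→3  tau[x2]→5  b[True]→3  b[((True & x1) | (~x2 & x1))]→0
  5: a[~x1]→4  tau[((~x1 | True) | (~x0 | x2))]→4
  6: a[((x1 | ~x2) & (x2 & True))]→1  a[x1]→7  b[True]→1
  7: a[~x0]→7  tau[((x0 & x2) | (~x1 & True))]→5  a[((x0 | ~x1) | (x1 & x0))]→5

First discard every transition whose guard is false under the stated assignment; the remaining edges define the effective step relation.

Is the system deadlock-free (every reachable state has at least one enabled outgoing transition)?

Reachable = {0,3,4,5}
  0: a→0  b→5  tau→4  [deg 3]
  3: a→4  [deg 1]
  4: b→0  b→3  tau→3  tau→5  [deg 4]
  5: tau→4  [deg 1]

Answer: DEADLOCK-FREE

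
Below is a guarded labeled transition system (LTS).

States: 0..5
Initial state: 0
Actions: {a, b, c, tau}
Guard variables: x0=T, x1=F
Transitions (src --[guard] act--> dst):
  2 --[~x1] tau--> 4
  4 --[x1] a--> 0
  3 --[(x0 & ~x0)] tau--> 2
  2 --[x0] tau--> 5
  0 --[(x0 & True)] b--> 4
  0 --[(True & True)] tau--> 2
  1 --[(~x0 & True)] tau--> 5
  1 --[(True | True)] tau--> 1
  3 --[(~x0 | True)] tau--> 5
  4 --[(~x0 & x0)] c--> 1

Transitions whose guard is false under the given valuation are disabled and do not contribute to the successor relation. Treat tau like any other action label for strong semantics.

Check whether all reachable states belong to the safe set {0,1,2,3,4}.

Answer: INVARIANT VIOLATED at state 5

Working:
Allowed set {0,1,2,3,4}
R = {0,2,4,5}
  0: safe
  2: safe
  4: safe
  5: outside
witness against invariant: tau·tau → 5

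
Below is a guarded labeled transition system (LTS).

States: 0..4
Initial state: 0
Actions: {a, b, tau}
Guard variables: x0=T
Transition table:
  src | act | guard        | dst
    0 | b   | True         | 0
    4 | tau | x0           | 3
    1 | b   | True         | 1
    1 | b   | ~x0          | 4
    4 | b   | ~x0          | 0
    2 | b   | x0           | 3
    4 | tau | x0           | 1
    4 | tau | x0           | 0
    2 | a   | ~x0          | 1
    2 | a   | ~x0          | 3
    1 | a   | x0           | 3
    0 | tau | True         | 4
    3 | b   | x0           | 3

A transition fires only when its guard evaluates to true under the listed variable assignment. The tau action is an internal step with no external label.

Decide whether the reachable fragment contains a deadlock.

Reach set: {0,1,3,4}
  0: b→0  tau→4  [2 out]
  1: a→3  b→1  [2 out]
  3: b→3  [1 out]
  4: tau→0  tau→1  tau→3  [3 out]

Answer: DEADLOCK-FREE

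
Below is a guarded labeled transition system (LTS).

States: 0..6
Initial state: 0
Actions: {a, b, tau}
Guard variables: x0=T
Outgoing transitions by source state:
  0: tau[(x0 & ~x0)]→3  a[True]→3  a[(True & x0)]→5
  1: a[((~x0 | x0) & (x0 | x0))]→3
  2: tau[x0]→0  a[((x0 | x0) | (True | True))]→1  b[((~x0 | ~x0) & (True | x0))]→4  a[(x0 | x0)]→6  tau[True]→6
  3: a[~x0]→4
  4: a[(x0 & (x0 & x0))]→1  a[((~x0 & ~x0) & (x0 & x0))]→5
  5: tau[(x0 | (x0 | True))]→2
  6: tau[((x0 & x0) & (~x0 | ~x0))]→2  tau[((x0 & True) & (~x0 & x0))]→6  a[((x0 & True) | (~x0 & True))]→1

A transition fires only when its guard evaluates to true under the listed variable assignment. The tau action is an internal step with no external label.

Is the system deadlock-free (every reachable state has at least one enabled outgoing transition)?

Reachable = {0,1,2,3,5,6}
  0: a→3  a→5  [deg 2]
  1: a→3  [deg 1]
  2: a→1  a→6  tau→0  tau→6  [deg 4]
  3: ∅  [deadlock]
  5: tau→2  [deg 1]
  6: a→1  [deg 1]
trace reaching 3: a

Answer: DEADLOCK at state 3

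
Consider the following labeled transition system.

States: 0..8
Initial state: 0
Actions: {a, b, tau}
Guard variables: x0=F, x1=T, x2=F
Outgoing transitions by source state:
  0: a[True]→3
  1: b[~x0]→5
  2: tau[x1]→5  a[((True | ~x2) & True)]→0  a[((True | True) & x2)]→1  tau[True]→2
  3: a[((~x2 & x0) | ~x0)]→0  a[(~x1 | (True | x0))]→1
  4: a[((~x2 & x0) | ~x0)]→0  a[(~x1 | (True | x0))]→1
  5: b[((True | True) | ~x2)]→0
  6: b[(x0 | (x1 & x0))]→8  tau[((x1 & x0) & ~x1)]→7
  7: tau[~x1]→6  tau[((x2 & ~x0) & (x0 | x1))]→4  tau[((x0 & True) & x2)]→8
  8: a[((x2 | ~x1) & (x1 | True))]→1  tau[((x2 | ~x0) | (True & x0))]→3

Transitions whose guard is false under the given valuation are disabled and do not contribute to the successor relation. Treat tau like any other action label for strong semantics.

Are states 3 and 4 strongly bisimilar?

Answer: BISIMILAR

Analysis:
Compute ~ classes (split until stable):
  round 0: {{0,1,2,3,4,5,6,7,8}}
  round 1: {{0,3,4},{1,5},{2},{6,7},{8}}
  round 2: {{0},{1},{2},{3,4},{5},{6,7},{8}}
7 equivalence class(es) (converged in 3)
[3]={3,4}  [4]={3,4}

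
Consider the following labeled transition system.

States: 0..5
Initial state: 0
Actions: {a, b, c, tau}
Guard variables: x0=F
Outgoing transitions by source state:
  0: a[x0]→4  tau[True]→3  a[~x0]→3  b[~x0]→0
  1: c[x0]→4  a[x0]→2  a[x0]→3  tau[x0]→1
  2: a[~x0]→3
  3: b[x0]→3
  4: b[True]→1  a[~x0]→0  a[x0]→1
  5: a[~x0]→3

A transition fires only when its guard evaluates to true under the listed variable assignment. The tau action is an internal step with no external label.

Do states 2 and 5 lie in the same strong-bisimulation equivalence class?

Answer: BISIMILAR

Analysis:
Compute ~ classes (split until stable):
  P[0] = {{0,1,2,3,4,5}}
  P[1] = {{0},{1,3},{2,5},{4}}
Fixed point at round 2; 4 class(es).
[2]={2,5}  [5]={2,5}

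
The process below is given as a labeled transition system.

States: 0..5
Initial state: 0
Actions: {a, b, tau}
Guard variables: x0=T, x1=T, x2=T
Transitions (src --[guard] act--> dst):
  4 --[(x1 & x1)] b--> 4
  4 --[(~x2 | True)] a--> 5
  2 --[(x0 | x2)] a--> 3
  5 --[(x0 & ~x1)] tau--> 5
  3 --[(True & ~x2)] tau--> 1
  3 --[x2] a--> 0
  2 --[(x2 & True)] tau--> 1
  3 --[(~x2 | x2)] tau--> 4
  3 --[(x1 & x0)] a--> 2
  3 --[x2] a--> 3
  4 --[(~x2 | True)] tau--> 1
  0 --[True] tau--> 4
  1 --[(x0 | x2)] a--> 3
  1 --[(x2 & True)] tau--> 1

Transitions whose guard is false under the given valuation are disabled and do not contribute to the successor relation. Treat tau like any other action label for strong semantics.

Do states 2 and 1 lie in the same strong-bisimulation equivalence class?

Answer: BISIMILAR

Analysis:
Bisimulation quotient by refinement:
  P[0] = {{0,1,2,3,4,5}}
  P[1] = {{0},{1,2,3},{4},{5}}
  P[2] = {{0},{1,2},{3},{4},{5}}
Fixed point at round 3; 5 class(es).
2∈{1,2}, 1∈{1,2}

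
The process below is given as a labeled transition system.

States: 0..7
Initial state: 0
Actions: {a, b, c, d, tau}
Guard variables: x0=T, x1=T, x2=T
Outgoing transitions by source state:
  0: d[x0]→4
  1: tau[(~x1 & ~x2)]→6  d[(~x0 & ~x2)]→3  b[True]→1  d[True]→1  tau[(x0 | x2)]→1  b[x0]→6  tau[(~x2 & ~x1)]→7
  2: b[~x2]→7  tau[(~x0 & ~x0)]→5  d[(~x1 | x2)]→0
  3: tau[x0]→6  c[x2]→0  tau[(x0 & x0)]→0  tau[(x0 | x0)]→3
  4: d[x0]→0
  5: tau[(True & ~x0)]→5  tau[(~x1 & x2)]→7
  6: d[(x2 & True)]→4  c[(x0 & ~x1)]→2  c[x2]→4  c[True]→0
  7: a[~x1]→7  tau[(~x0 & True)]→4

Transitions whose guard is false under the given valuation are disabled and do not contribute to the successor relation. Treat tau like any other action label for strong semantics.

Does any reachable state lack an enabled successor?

R = {0,4}
  0: d→4  [1 exit(s)]
  4: d→0  [1 exit(s)]

Answer: DEADLOCK-FREE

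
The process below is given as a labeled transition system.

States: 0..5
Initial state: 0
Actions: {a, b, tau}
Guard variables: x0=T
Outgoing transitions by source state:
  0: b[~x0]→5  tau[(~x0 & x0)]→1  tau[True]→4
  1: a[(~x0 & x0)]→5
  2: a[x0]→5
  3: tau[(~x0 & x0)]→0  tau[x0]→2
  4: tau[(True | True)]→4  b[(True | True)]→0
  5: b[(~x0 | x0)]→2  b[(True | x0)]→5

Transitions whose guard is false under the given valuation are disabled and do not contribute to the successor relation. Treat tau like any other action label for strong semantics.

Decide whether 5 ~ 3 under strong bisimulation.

Answer: NOT BISIMILAR

Analysis:
Compute ~ classes (split until stable):
  round 0: {{0,1,2,3,4,5}}
  round 1: {{0,3},{1},{2},{4},{5}}
  round 2: {{0},{1},{2},{3},{4},{5}}
stable after 3 split(s): 6 block(s)
class of 5: {5}; class of 3: {3}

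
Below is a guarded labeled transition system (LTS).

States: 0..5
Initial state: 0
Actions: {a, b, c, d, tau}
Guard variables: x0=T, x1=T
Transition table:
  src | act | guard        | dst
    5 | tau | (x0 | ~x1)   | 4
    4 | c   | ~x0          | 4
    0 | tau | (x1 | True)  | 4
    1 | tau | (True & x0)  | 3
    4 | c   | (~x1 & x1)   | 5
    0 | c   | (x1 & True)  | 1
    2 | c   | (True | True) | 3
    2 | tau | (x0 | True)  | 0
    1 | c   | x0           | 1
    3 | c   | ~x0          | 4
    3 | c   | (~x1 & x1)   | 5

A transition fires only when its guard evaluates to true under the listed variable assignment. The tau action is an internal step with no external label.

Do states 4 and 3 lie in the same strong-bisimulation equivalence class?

Refine partition for ~:
  P[0] = {{0,1,2,3,4,5}}
  P[1] = {{0,1,2},{3,4},{5}}
  P[2] = {{0,1},{2},{3,4},{5}}
4 equivalence class(es) (converged in 3)
4∈{3,4}, 3∈{3,4}

Answer: BISIMILAR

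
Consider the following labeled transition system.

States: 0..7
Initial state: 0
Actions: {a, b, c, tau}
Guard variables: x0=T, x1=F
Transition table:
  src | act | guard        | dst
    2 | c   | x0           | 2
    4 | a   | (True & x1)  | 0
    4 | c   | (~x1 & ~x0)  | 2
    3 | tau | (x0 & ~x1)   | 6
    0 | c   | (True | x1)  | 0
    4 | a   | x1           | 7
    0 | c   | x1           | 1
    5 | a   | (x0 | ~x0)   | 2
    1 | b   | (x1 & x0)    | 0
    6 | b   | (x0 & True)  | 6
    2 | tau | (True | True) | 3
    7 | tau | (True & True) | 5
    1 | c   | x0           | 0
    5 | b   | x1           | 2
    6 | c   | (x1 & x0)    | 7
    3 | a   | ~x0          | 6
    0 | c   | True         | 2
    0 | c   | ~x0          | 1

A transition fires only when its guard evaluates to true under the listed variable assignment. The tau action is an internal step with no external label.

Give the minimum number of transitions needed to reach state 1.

BFS to 1:
  depth 0: {0}
  depth 1: {2}
  depth 2: {3}
  depth 3: {6}
1 never appears.

Answer: UNREACHABLE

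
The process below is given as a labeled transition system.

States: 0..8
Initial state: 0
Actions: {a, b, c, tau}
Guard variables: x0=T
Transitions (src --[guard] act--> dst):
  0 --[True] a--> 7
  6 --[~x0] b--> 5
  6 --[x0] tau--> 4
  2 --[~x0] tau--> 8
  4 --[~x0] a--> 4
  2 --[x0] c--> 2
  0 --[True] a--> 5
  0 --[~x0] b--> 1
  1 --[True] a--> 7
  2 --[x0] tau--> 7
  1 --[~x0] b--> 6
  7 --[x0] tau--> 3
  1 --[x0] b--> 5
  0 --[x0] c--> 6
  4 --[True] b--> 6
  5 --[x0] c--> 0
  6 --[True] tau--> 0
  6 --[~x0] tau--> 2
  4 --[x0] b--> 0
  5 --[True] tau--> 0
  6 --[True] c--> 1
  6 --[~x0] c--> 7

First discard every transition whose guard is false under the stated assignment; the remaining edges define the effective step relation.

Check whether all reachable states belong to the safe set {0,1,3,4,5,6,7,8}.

Allowed set {0,1,3,4,5,6,7,8}
Reach set: {0,1,3,4,5,6,7}
  0: ✓
  1: ✓
  3: ✓
  4: ✓
  5: ✓
  6: ✓
  7: ✓

Answer: INVARIANT HOLDS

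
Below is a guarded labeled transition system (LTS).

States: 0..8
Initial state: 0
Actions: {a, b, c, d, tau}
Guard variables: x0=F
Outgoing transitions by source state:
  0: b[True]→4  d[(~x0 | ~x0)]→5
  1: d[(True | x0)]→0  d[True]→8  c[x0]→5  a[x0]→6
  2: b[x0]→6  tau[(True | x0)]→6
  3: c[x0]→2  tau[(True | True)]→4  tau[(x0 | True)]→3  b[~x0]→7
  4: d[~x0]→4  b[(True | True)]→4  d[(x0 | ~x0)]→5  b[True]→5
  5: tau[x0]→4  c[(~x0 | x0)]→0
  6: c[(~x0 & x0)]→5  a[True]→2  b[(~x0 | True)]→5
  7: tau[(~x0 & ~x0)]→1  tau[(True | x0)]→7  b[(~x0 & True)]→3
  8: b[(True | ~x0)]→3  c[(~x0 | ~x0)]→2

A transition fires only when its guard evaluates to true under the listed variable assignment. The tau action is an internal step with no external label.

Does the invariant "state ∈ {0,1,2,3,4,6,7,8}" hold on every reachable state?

Answer: INVARIANT VIOLATED at state 5

Working:
Inv-set: {0,1,2,3,4,6,7,8}
Reachable = {0,4,5}
  0: ✓
  4: ✓
  5: ✗ unsafe
witness against invariant: d → 5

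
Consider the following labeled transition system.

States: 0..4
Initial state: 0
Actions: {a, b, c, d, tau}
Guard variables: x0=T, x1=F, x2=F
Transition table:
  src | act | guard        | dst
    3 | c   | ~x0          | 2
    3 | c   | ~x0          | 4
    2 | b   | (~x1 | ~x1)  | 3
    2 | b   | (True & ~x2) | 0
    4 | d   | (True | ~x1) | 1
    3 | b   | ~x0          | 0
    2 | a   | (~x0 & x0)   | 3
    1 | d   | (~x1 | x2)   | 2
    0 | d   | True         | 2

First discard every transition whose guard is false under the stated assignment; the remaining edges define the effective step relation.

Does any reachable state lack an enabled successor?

Answer: DEADLOCK at state 3

Trace:
Reach set: {0,2,3}
  0: d→2  [1 out]
  2: b→0  b→3  [2 out]
  3: ∅  [deadlock]
trace reaching 3: d·b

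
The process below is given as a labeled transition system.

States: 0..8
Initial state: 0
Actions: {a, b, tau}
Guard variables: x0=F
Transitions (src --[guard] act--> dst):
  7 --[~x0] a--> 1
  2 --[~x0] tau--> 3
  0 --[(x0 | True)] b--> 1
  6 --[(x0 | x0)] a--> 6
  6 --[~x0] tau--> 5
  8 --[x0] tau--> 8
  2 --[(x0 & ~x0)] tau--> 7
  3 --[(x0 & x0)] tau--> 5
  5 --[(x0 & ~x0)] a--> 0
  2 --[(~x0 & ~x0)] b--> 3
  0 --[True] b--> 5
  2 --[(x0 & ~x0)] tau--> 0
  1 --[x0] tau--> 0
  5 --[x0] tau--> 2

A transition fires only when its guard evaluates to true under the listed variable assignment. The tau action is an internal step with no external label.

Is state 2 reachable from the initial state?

Guard filter leaves 6 enabled edge(s).
depth 0: {0}
depth 1: {1,5}  cumulative {0,1,5}
R = {0,1,5}

Answer: UNREACHABLE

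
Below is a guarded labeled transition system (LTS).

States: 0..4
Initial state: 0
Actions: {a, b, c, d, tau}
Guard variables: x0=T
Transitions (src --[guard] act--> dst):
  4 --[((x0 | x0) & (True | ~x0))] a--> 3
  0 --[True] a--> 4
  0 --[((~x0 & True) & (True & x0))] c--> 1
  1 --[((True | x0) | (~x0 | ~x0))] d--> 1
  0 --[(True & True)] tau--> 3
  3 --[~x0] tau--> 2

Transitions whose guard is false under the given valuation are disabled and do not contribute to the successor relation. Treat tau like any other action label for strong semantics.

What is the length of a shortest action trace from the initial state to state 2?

Answer: UNREACHABLE

Trace:
Breadth-first toward 2:
  L0 = {0}
  L1 = {3,4}
2 never appears.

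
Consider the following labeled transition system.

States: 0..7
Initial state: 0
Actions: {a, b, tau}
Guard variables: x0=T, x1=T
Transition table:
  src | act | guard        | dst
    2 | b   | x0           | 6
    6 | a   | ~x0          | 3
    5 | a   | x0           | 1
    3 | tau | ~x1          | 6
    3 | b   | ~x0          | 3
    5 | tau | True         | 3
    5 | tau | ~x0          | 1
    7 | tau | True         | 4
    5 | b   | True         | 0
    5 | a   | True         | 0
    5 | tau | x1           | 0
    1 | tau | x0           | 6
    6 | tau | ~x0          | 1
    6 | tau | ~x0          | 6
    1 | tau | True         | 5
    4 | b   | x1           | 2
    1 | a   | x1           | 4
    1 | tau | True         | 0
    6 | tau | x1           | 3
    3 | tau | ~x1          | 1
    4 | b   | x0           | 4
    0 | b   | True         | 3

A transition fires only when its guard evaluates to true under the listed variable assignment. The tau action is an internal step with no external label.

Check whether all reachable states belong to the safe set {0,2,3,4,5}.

Answer: INVARIANT HOLDS

Working:
Safe = {0,2,3,4,5}
Reachable = {0,3}
  0: ✓
  3: ✓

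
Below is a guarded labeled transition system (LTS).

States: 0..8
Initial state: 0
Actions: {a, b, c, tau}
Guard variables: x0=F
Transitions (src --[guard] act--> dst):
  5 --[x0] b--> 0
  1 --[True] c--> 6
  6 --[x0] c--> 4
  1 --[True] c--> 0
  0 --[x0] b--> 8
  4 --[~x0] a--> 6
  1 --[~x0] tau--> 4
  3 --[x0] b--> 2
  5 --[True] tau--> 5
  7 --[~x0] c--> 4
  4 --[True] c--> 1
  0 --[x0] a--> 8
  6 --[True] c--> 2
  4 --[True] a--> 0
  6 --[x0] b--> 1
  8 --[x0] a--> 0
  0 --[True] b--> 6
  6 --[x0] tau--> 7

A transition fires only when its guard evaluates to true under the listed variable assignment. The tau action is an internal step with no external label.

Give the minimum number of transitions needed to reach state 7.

Answer: UNREACHABLE

Working:
Breadth-first toward 7:
  depth 0: {0}
  depth 1: {6}
  depth 2: {2}
7 never appears.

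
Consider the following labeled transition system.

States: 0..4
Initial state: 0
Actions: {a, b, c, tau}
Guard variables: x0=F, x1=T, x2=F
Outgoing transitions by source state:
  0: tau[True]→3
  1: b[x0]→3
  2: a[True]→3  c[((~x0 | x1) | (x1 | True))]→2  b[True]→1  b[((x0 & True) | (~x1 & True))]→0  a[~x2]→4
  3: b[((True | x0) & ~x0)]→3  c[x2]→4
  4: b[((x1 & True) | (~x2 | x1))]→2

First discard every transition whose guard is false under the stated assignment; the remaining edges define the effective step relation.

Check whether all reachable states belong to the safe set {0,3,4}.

Allowed set {0,3,4}
R = {0,3}
  0: ✓
  3: ✓

Answer: INVARIANT HOLDS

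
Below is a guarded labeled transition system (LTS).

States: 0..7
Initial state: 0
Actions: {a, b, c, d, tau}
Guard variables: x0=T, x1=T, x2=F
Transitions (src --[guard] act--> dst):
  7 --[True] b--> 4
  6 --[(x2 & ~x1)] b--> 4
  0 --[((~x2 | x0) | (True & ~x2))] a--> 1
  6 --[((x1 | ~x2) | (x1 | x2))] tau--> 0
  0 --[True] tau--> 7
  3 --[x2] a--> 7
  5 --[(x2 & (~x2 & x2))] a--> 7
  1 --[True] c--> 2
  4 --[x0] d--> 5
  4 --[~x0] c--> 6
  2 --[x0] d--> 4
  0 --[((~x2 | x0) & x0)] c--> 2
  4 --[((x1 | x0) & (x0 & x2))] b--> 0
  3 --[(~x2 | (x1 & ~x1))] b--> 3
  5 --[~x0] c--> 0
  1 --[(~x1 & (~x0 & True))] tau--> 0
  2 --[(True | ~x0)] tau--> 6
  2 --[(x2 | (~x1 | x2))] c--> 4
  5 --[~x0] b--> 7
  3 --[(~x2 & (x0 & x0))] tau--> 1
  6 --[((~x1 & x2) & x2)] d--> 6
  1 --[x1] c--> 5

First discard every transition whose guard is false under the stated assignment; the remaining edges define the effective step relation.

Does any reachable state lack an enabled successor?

Answer: DEADLOCK at state 5

Trace:
Reach set: {0,1,2,4,5,6,7}
  0: a→1  c→2  tau→7  [3 out]
  1: c→2  c→5  [2 out]
  2: d→4  tau→6  [2 out]
  4: d→5  [1 out]
  5: ∅  [no exit]
  6: tau→0  [1 out]
  7: b→4  [1 out]
Path to 5: a·c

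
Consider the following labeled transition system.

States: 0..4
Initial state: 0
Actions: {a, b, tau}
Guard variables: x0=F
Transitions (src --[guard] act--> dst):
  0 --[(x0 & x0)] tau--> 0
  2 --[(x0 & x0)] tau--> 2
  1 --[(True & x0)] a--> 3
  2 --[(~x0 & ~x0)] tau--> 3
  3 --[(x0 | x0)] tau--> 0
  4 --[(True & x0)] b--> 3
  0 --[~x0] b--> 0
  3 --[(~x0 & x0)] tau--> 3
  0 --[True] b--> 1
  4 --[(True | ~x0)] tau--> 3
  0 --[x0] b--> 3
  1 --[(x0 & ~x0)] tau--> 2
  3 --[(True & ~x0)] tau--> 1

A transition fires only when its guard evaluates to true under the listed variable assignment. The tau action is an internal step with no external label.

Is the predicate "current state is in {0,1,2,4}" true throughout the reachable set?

Inv-set: {0,1,2,4}
Reachable = {0,1}
  0: safe
  1: safe

Answer: INVARIANT HOLDS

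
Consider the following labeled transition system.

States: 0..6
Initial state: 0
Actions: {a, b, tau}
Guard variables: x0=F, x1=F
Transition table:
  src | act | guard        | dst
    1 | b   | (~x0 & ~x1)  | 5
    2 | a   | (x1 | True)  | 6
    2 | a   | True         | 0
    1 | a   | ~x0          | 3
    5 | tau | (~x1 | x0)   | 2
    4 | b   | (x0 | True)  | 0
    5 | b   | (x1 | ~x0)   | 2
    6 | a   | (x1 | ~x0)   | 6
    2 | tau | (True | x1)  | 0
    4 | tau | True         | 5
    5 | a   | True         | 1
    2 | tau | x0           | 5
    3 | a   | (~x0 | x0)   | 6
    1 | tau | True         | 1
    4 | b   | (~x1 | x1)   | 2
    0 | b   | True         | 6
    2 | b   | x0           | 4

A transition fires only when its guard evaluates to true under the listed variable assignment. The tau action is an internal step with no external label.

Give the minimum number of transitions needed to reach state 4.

Layered search for 4:
  L0 = {0}
  L1 = {6}
4 never appears.

Answer: UNREACHABLE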